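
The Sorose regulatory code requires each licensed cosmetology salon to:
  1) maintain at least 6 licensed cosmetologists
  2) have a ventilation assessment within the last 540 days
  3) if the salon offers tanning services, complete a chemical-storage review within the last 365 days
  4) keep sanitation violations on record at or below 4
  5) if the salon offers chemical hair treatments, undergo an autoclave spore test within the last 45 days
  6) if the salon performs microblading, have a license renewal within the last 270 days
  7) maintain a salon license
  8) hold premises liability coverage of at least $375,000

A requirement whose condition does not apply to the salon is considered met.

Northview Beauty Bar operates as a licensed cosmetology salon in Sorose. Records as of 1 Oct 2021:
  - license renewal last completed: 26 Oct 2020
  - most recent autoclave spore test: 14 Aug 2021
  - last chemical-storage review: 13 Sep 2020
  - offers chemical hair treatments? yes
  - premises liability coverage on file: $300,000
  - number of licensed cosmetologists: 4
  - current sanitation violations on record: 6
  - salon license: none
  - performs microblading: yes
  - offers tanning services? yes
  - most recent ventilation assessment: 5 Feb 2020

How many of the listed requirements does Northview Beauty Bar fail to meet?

1. licensed cosmetologists 4 < 6 → not met
2. ventilation assessment 604 days ago vs limit 540 → not met
3. condition 'offers tanning services' holds; chemical-storage review 383 days ago vs limit 365 → not met
4. sanitation violations on record 6 > 4 → not met
5. condition 'offers chemical hair treatments' holds; autoclave spore test 48 days ago vs limit 45 → not met
6. condition 'performs microblading' holds; license renewal 340 days ago vs limit 270 → not met
7. salon license absent → not met
8. premises liability coverage $300,000 < $375,000 → not met
Not met: 8 of 8

8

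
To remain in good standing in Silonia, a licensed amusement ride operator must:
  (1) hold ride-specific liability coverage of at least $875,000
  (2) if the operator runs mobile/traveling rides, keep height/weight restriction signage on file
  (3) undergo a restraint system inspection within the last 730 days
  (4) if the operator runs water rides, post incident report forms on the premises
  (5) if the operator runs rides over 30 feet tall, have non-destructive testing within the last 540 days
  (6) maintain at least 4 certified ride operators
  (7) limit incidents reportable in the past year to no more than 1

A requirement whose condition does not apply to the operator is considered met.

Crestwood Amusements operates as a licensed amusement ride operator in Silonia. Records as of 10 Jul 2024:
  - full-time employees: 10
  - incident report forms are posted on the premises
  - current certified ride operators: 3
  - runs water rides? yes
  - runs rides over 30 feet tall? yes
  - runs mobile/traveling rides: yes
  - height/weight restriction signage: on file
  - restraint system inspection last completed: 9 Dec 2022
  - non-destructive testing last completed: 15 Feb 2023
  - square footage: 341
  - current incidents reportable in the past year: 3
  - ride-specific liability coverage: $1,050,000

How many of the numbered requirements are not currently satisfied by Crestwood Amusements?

1. ride-specific liability coverage $1,050,000 ≥ $875,000 → met
2. condition 'runs mobile/traveling rides' holds; height/weight restriction signage present → met
3. restraint system inspection 579 days ago vs limit 730 → met
4. condition 'runs water rides' holds; incident report forms present → met
5. condition 'runs rides over 30 feet tall' holds; non-destructive testing 511 days ago vs limit 540 → met
6. certified ride operators 3 < 4 → not met
7. incidents reportable in the past year 3 > 1 → not met
Not met: 2 of 7

2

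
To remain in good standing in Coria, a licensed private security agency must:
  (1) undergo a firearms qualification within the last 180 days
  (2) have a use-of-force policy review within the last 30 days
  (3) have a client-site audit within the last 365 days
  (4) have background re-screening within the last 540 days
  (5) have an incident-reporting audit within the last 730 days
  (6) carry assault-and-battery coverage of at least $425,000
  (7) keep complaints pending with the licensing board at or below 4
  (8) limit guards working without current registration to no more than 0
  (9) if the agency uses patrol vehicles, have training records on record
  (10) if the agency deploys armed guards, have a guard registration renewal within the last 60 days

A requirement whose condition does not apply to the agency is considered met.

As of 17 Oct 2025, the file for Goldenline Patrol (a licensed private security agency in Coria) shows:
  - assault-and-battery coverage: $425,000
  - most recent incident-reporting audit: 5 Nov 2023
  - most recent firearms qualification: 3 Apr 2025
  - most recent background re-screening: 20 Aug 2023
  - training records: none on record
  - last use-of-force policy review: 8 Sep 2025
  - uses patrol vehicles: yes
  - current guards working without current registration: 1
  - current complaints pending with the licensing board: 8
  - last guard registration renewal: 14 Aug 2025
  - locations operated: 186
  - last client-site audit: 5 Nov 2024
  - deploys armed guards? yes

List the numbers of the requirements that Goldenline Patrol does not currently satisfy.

1, 2, 4, 7, 8, 9, 10

1. firearms qualification 197 days ago vs limit 180 → not met
2. use-of-force policy review 39 days ago vs limit 30 → not met
3. client-site audit 346 days ago vs limit 365 → met
4. background re-screening 789 days ago vs limit 540 → not met
5. incident-reporting audit 712 days ago vs limit 730 → met
6. assault-and-battery coverage $425,000 ≥ $425,000 → met
7. complaints pending with the licensing board 8 > 4 → not met
8. guards working without current registration 1 > 0 → not met
9. condition 'uses patrol vehicles' holds; training records absent → not met
10. condition 'deploys armed guards' holds; guard registration renewal 64 days ago vs limit 60 → not met
Not met: 1, 2, 4, 7, 8, 9, 10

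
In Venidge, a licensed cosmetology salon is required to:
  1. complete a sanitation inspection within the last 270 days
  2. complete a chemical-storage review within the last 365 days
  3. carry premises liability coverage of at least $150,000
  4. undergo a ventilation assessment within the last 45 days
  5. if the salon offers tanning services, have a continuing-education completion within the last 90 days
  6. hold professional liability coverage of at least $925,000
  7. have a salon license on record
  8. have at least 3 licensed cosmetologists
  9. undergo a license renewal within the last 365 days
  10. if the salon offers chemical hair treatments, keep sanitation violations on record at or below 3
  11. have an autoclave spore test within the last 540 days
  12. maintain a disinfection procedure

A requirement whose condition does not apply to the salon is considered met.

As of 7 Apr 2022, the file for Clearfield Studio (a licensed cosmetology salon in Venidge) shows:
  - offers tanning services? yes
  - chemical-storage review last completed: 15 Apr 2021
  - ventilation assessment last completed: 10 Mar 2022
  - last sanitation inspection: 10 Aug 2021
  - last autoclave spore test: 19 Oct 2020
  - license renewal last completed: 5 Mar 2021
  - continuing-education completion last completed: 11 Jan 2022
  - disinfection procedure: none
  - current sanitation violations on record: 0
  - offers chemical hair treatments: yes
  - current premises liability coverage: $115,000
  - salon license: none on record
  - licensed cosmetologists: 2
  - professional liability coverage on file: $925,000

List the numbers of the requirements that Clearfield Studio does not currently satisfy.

1. sanitation inspection 240 days ago vs limit 270 → met
2. chemical-storage review 357 days ago vs limit 365 → met
3. premises liability coverage $115,000 < $150,000 → not met
4. ventilation assessment 28 days ago vs limit 45 → met
5. condition 'offers tanning services' holds; continuing-education completion 86 days ago vs limit 90 → met
6. professional liability coverage $925,000 ≥ $925,000 → met
7. salon license absent → not met
8. licensed cosmetologists 2 < 3 → not met
9. license renewal 398 days ago vs limit 365 → not met
10. condition 'offers chemical hair treatments' holds; sanitation violations on record 0 ≤ 3 → met
11. autoclave spore test 535 days ago vs limit 540 → met
12. disinfection procedure absent → not met
Not met: 3, 7, 8, 9, 12

3, 7, 8, 9, 12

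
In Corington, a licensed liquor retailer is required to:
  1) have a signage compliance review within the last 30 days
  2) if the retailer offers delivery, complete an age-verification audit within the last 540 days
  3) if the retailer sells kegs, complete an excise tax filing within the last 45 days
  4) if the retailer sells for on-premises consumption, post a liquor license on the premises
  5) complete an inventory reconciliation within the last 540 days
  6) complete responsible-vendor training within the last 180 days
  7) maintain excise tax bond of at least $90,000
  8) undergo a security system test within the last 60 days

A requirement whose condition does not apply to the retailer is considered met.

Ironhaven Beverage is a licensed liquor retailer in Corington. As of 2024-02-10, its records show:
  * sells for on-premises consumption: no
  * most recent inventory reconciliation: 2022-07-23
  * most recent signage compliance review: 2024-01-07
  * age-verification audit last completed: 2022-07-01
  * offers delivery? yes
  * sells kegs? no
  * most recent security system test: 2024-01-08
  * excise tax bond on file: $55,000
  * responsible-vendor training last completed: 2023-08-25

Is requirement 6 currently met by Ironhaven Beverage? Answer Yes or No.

6. responsible-vendor training 169 days ago vs limit 180 → met

Yes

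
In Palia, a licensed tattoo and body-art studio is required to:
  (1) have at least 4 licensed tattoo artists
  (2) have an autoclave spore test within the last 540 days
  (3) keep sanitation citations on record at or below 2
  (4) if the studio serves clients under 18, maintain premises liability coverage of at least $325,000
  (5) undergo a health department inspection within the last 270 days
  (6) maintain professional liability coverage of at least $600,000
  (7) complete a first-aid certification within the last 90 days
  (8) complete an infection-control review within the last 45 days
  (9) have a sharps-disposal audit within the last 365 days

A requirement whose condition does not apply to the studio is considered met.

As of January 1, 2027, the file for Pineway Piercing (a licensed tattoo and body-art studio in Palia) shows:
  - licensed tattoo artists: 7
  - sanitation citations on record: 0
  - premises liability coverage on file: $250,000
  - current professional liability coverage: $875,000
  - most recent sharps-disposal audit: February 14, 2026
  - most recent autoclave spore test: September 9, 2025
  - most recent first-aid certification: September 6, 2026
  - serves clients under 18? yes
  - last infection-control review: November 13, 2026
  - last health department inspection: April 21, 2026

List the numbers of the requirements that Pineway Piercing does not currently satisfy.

1. licensed tattoo artists 7 ≥ 4 → met
2. autoclave spore test 479 days ago vs limit 540 → met
3. sanitation citations on record 0 ≤ 2 → met
4. condition 'serves clients under 18' holds; premises liability coverage $250,000 < $325,000 → not met
5. health department inspection 255 days ago vs limit 270 → met
6. professional liability coverage $875,000 ≥ $600,000 → met
7. first-aid certification 117 days ago vs limit 90 → not met
8. infection-control review 49 days ago vs limit 45 → not met
9. sharps-disposal audit 321 days ago vs limit 365 → met
Not met: 4, 7, 8

4, 7, 8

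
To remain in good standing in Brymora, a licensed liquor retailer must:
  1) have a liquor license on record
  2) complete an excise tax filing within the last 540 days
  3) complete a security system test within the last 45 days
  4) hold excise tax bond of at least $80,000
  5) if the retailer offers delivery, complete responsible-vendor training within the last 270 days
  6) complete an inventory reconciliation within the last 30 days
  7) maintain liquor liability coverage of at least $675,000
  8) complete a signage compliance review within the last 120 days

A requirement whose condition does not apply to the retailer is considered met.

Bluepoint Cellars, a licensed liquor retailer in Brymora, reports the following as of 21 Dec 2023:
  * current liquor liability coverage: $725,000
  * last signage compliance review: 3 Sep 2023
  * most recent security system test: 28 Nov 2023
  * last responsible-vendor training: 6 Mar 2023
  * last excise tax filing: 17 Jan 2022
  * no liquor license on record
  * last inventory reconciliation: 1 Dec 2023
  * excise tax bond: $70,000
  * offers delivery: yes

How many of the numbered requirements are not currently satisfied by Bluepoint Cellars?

1. liquor license absent → not met
2. excise tax filing 703 days ago vs limit 540 → not met
3. security system test 23 days ago vs limit 45 → met
4. excise tax bond $70,000 < $80,000 → not met
5. condition 'offers delivery' holds; responsible-vendor training 290 days ago vs limit 270 → not met
6. inventory reconciliation 20 days ago vs limit 30 → met
7. liquor liability coverage $725,000 ≥ $675,000 → met
8. signage compliance review 109 days ago vs limit 120 → met
Not met: 4 of 8

4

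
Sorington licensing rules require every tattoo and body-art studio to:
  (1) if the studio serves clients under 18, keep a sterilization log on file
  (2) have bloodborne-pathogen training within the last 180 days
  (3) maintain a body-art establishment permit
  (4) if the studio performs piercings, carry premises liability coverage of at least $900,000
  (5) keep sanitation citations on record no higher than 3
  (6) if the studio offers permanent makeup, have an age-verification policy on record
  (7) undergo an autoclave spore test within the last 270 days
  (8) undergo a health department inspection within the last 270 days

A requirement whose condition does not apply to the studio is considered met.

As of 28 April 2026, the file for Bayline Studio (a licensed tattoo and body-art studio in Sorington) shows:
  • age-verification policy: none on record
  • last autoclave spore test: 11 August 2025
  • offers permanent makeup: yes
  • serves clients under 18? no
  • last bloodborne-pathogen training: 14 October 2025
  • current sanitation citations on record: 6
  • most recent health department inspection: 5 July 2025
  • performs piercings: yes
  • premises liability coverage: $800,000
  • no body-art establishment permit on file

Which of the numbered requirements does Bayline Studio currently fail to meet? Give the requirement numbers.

1. condition 'serves clients under 18' does not hold → requirement n/a → met
2. bloodborne-pathogen training 196 days ago vs limit 180 → not met
3. body-art establishment permit absent → not met
4. condition 'performs piercings' holds; premises liability coverage $800,000 < $900,000 → not met
5. sanitation citations on record 6 > 3 → not met
6. condition 'offers permanent makeup' holds; age-verification policy absent → not met
7. autoclave spore test 260 days ago vs limit 270 → met
8. health department inspection 297 days ago vs limit 270 → not met
Not met: 2, 3, 4, 5, 6, 8

2, 3, 4, 5, 6, 8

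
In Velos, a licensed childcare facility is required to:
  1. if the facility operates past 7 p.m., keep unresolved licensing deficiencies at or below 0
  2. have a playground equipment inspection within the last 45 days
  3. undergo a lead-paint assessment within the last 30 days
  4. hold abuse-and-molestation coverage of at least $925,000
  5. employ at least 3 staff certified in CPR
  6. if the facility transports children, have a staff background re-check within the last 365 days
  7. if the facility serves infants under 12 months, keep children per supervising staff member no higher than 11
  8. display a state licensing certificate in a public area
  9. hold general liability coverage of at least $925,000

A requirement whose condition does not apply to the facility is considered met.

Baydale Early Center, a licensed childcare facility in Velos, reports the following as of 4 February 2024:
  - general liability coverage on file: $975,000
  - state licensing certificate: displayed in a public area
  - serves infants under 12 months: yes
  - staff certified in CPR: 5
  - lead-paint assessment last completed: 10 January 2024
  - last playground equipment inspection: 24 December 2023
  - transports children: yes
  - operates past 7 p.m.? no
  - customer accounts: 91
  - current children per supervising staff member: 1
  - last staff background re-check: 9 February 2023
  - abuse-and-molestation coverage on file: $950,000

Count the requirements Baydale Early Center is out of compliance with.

1. condition 'operates past 7 p.m.' does not hold → requirement n/a → met
2. playground equipment inspection 42 days ago vs limit 45 → met
3. lead-paint assessment 25 days ago vs limit 30 → met
4. abuse-and-molestation coverage $950,000 ≥ $925,000 → met
5. staff certified in CPR 5 ≥ 3 → met
6. condition 'transports children' holds; staff background re-check 360 days ago vs limit 365 → met
7. condition 'serves infants under 12 months' holds; children per supervising staff member 1 ≤ 11 → met
8. state licensing certificate present → met
9. general liability coverage $975,000 ≥ $925,000 → met
Not met: 0 of 9

0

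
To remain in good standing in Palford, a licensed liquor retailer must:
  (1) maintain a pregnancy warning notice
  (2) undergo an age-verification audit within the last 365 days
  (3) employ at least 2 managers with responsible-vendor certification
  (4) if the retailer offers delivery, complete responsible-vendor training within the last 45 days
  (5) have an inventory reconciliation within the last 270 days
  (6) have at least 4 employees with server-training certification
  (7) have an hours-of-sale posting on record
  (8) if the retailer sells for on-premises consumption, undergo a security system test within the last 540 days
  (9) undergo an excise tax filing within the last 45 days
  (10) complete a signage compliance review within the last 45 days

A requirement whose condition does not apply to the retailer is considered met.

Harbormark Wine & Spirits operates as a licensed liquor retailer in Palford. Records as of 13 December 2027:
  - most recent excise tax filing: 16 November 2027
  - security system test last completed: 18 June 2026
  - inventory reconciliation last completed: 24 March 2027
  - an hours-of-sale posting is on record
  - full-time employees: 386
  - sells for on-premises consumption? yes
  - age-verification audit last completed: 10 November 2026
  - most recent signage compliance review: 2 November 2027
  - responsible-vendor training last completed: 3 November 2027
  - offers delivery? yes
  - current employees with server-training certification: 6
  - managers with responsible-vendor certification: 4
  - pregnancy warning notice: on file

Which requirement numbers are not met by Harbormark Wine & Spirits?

1. pregnancy warning notice present → met
2. age-verification audit 398 days ago vs limit 365 → not met
3. managers with responsible-vendor certification 4 ≥ 2 → met
4. condition 'offers delivery' holds; responsible-vendor training 40 days ago vs limit 45 → met
5. inventory reconciliation 264 days ago vs limit 270 → met
6. employees with server-training certification 6 ≥ 4 → met
7. hours-of-sale posting present → met
8. condition 'sells for on-premises consumption' holds; security system test 543 days ago vs limit 540 → not met
9. excise tax filing 27 days ago vs limit 45 → met
10. signage compliance review 41 days ago vs limit 45 → met
Not met: 2, 8

2, 8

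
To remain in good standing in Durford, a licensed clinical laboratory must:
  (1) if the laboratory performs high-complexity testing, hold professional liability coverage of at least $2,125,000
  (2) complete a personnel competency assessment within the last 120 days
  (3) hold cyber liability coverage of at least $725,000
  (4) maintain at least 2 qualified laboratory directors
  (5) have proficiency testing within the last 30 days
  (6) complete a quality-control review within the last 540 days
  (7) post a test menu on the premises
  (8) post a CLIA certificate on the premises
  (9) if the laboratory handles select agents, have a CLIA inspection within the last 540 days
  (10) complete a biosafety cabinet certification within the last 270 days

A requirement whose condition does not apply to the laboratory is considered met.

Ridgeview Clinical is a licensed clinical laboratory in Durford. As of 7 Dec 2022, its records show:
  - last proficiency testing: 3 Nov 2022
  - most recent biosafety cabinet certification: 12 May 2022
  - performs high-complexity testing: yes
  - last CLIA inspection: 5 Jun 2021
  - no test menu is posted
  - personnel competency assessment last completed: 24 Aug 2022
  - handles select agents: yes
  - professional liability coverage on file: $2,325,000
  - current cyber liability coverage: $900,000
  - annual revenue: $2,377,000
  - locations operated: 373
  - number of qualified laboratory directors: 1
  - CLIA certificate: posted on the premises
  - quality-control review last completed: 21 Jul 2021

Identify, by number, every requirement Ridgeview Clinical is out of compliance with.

4, 5, 7, 9

1. condition 'performs high-complexity testing' holds; professional liability coverage $2,325,000 ≥ $2,125,000 → met
2. personnel competency assessment 105 days ago vs limit 120 → met
3. cyber liability coverage $900,000 ≥ $725,000 → met
4. qualified laboratory directors 1 < 2 → not met
5. proficiency testing 34 days ago vs limit 30 → not met
6. quality-control review 504 days ago vs limit 540 → met
7. test menu absent → not met
8. CLIA certificate present → met
9. condition 'handles select agents' holds; CLIA inspection 550 days ago vs limit 540 → not met
10. biosafety cabinet certification 209 days ago vs limit 270 → met
Not met: 4, 5, 7, 9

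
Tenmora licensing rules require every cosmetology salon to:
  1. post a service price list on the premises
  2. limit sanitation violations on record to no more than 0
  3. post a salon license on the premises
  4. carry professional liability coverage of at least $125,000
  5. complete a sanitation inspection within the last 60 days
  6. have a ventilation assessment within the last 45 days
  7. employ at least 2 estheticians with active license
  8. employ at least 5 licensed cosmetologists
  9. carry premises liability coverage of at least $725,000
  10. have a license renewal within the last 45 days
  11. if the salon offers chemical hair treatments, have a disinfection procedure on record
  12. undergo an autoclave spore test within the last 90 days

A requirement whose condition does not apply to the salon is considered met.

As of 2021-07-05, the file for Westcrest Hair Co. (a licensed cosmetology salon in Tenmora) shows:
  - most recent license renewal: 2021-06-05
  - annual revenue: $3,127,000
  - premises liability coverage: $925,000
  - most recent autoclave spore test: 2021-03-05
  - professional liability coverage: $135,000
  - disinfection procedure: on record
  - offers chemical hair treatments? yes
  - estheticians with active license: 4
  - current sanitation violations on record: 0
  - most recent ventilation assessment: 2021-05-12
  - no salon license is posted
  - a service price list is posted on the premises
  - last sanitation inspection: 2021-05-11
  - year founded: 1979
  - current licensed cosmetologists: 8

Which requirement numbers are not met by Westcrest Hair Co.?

3, 6, 12

1. service price list present → met
2. sanitation violations on record 0 ≤ 0 → met
3. salon license absent → not met
4. professional liability coverage $135,000 ≥ $125,000 → met
5. sanitation inspection 55 days ago vs limit 60 → met
6. ventilation assessment 54 days ago vs limit 45 → not met
7. estheticians with active license 4 ≥ 2 → met
8. licensed cosmetologists 8 ≥ 5 → met
9. premises liability coverage $925,000 ≥ $725,000 → met
10. license renewal 30 days ago vs limit 45 → met
11. condition 'offers chemical hair treatments' holds; disinfection procedure present → met
12. autoclave spore test 122 days ago vs limit 90 → not met
Not met: 3, 6, 12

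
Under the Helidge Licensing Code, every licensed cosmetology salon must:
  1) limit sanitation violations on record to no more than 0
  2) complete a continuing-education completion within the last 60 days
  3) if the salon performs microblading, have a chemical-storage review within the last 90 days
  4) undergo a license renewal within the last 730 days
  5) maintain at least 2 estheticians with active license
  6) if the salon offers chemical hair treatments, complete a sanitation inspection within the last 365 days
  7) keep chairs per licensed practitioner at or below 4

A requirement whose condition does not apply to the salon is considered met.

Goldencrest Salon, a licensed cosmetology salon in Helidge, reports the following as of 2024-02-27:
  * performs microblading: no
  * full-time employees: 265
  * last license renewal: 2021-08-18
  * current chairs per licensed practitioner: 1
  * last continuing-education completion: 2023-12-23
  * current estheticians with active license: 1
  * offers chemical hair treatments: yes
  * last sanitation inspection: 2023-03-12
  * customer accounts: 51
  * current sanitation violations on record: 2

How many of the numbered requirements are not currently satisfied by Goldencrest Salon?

4

1. sanitation violations on record 2 > 0 → not met
2. continuing-education completion 66 days ago vs limit 60 → not met
3. condition 'performs microblading' does not hold → requirement n/a → met
4. license renewal 923 days ago vs limit 730 → not met
5. estheticians with active license 1 < 2 → not met
6. condition 'offers chemical hair treatments' holds; sanitation inspection 352 days ago vs limit 365 → met
7. chairs per licensed practitioner 1 ≤ 4 → met
Not met: 4 of 7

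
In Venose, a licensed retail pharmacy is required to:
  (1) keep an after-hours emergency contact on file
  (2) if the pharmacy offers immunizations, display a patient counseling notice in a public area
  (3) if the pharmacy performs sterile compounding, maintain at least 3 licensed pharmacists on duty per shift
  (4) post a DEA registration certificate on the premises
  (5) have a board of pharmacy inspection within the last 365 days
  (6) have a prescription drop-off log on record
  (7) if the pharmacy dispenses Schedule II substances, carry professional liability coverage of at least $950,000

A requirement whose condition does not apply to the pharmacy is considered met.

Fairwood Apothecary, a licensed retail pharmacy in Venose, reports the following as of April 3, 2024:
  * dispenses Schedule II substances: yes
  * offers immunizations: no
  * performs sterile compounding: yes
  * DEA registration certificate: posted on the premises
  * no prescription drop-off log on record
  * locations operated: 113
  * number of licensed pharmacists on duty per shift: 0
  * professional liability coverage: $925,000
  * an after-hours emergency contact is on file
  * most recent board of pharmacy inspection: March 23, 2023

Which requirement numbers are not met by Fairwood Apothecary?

3, 5, 6, 7

1. after-hours emergency contact present → met
2. condition 'offers immunizations' does not hold → requirement n/a → met
3. condition 'performs sterile compounding' holds; licensed pharmacists on duty per shift 0 < 3 → not met
4. DEA registration certificate present → met
5. board of pharmacy inspection 377 days ago vs limit 365 → not met
6. prescription drop-off log absent → not met
7. condition 'dispenses Schedule II substances' holds; professional liability coverage $925,000 < $950,000 → not met
Not met: 3, 5, 6, 7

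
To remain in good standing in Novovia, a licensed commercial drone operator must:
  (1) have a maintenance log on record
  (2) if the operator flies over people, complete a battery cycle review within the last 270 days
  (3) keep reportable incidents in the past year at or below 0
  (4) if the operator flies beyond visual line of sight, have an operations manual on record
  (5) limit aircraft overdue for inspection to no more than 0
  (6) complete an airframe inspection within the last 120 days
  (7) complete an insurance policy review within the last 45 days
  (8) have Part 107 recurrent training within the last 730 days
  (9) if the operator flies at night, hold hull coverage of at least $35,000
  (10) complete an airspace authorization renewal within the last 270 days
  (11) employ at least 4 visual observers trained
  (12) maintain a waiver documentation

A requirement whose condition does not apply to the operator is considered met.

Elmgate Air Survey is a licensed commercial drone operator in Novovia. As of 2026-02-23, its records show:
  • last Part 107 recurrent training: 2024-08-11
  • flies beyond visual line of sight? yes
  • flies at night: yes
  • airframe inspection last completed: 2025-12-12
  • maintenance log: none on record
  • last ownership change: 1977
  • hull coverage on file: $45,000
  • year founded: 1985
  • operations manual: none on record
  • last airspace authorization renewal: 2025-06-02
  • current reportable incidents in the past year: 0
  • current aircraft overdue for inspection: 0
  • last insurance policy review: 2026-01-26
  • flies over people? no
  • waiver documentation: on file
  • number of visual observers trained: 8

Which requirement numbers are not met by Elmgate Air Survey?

1. maintenance log absent → not met
2. condition 'flies over people' does not hold → requirement n/a → met
3. reportable incidents in the past year 0 ≤ 0 → met
4. condition 'flies beyond visual line of sight' holds; operations manual absent → not met
5. aircraft overdue for inspection 0 ≤ 0 → met
6. airframe inspection 73 days ago vs limit 120 → met
7. insurance policy review 28 days ago vs limit 45 → met
8. Part 107 recurrent training 561 days ago vs limit 730 → met
9. condition 'flies at night' holds; hull coverage $45,000 ≥ $35,000 → met
10. airspace authorization renewal 266 days ago vs limit 270 → met
11. visual observers trained 8 ≥ 4 → met
12. waiver documentation present → met
Not met: 1, 4

1, 4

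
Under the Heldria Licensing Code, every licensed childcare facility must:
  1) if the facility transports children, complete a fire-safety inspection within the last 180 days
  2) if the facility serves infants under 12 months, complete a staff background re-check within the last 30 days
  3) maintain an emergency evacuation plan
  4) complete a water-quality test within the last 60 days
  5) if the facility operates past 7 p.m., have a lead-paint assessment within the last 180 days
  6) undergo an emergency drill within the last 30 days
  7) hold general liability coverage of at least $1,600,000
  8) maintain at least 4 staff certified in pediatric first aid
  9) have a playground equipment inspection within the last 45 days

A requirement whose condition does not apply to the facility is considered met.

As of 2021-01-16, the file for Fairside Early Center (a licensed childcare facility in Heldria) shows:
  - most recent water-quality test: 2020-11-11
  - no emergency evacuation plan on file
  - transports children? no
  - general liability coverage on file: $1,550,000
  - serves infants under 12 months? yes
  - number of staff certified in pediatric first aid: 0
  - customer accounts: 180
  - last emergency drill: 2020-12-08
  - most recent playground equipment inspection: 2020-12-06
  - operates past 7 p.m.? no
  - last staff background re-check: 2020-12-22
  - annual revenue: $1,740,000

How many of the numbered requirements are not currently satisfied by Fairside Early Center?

1. condition 'transports children' does not hold → requirement n/a → met
2. condition 'serves infants under 12 months' holds; staff background re-check 25 days ago vs limit 30 → met
3. emergency evacuation plan absent → not met
4. water-quality test 66 days ago vs limit 60 → not met
5. condition 'operates past 7 p.m.' does not hold → requirement n/a → met
6. emergency drill 39 days ago vs limit 30 → not met
7. general liability coverage $1,550,000 < $1,600,000 → not met
8. staff certified in pediatric first aid 0 < 4 → not met
9. playground equipment inspection 41 days ago vs limit 45 → met
Not met: 5 of 9

5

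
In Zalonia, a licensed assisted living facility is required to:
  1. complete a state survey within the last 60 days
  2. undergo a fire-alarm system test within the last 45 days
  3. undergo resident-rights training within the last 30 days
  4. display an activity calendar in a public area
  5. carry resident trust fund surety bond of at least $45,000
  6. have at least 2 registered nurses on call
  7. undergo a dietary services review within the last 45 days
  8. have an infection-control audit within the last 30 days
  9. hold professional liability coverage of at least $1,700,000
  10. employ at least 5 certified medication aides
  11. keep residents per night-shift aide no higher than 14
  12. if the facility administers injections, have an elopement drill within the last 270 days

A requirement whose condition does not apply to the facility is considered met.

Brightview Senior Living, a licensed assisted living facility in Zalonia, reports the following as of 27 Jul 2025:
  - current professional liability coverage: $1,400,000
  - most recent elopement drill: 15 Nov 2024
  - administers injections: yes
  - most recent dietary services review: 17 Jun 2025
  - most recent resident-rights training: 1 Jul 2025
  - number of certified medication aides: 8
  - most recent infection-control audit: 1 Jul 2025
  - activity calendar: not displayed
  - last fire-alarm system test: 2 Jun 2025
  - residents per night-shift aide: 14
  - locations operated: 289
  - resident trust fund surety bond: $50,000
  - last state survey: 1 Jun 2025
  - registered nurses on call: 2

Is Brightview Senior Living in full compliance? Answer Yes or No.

No

1. state survey 56 days ago vs limit 60 → met
2. fire-alarm system test 55 days ago vs limit 45 → not met
3. resident-rights training 26 days ago vs limit 30 → met
4. activity calendar absent → not met
5. resident trust fund surety bond $50,000 ≥ $45,000 → met
6. registered nurses on call 2 ≥ 2 → met
7. dietary services review 40 days ago vs limit 45 → met
8. infection-control audit 26 days ago vs limit 30 → met
9. professional liability coverage $1,400,000 < $1,700,000 → not met
10. certified medication aides 8 ≥ 5 → met
11. residents per night-shift aide 14 ≤ 14 → met
12. condition 'administers injections' holds; elopement drill 254 days ago vs limit 270 → met
Not met: 2, 4, 9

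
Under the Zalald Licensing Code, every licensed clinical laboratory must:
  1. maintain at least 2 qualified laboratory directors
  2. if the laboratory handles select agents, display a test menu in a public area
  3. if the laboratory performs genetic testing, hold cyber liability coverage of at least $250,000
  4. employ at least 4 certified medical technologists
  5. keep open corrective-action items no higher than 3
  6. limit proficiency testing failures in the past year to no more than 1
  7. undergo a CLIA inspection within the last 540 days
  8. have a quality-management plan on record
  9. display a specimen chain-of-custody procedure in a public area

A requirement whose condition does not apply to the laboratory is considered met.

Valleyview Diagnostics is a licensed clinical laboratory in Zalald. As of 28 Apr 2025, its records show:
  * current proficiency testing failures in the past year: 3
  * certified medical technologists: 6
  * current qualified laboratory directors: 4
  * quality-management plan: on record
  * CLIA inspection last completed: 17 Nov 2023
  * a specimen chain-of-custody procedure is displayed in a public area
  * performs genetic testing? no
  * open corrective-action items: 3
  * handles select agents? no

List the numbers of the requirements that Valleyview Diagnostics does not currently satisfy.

1. qualified laboratory directors 4 ≥ 2 → met
2. condition 'handles select agents' does not hold → requirement n/a → met
3. condition 'performs genetic testing' does not hold → requirement n/a → met
4. certified medical technologists 6 ≥ 4 → met
5. open corrective-action items 3 ≤ 3 → met
6. proficiency testing failures in the past year 3 > 1 → not met
7. CLIA inspection 528 days ago vs limit 540 → met
8. quality-management plan present → met
9. specimen chain-of-custody procedure present → met
Not met: 6

6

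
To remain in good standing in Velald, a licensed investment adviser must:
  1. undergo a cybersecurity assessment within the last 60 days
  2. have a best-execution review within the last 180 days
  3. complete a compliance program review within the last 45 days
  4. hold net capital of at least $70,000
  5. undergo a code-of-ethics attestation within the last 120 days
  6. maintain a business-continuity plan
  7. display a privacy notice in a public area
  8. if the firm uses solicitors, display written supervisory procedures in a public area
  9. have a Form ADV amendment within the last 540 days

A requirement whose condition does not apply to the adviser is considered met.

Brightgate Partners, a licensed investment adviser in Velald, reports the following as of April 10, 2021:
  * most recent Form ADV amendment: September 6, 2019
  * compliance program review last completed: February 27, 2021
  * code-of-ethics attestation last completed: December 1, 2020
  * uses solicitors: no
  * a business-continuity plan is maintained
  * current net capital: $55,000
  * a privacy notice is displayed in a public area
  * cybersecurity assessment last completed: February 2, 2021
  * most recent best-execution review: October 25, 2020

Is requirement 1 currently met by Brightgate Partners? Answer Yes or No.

No

1. cybersecurity assessment 67 days ago vs limit 60 → not met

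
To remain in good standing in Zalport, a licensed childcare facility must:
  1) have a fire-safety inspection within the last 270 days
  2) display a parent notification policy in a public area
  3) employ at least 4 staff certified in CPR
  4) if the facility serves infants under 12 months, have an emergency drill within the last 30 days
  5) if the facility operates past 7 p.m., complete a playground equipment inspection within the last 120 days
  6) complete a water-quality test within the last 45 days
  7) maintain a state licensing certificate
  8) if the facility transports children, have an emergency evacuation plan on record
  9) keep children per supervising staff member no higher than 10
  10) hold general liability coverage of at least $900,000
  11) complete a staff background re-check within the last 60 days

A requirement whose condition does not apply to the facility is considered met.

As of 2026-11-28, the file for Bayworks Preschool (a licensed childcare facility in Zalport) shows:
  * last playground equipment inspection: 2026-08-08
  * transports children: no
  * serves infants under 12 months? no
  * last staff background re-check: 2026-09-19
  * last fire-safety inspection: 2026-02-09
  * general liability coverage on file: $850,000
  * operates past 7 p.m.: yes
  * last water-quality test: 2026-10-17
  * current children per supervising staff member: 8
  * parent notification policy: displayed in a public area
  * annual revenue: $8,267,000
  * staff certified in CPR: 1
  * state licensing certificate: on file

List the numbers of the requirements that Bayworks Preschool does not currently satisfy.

1, 3, 10, 11

1. fire-safety inspection 292 days ago vs limit 270 → not met
2. parent notification policy present → met
3. staff certified in CPR 1 < 4 → not met
4. condition 'serves infants under 12 months' does not hold → requirement n/a → met
5. condition 'operates past 7 p.m.' holds; playground equipment inspection 112 days ago vs limit 120 → met
6. water-quality test 42 days ago vs limit 45 → met
7. state licensing certificate present → met
8. condition 'transports children' does not hold → requirement n/a → met
9. children per supervising staff member 8 ≤ 10 → met
10. general liability coverage $850,000 < $900,000 → not met
11. staff background re-check 70 days ago vs limit 60 → not met
Not met: 1, 3, 10, 11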